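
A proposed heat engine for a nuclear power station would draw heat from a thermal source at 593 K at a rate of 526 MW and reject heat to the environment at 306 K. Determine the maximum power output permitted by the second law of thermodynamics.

Ẇ_max ≈ 255 MW

No engine can exceed the Carnot limit: η_max = 1 − T_C/T_H = 1 − 306.00/593.00 = 0.4840.
W_max = η_max · Q_H = 0.4840 × 526 = 255 MW.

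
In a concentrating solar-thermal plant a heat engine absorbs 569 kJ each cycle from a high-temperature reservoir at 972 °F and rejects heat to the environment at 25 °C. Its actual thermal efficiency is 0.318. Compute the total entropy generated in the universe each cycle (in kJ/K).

ΔS_univ ≈ 0.586 kJ/K

T_H = 972 °F → (972 − 32) × 5/9 = 522.22 °C = 795.37 K.
T_C = 25 °C → 25 + 273.15 = 298.15 K.
W = η·Q_H = 0.318 × 569 = 180.9 kJ, so Q_C = Q_H − W = 388.1 kJ.
Entropy balance on the reservoirs: −Q_H/T_H = -0.7154 kJ/K, +Q_C/T_C = 1.302 kJ/K.
ΔS_univ = −Q_H/T_H + Q_C/T_C = 0.586 kJ/K (> 0, since η = 0.318 < η_Carnot = 0.625).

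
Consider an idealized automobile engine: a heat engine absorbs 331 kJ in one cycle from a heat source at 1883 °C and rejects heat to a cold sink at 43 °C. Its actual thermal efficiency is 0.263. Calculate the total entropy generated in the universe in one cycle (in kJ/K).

ΔS_univ ≈ 0.6181 kJ/K

T_H = 1883 °C → 1883 + 273.15 = 2156.15 K.
T_C = 43 °C → 43 + 273.15 = 316.15 K.
W = η·Q_H = 0.263 × 331 = 87.05 kJ, so Q_C = Q_H − W = 243.9 kJ.
The hot reservoir loses entropy Q_H/T_H = 331/2156.15 = 0.1535 kJ/K; the cold reservoir gains Q_C/T_C = 243.9/316.15 = 0.7716 kJ/K.
ΔS_univ = −Q_H/T_H + Q_C/T_C = 0.6181 kJ/K (> 0, since η = 0.263 < η_Carnot = 0.853).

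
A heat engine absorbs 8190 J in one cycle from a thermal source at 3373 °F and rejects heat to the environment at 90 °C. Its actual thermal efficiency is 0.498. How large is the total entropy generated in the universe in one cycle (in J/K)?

T_H = 3373 °F → (3373 − 32) × 5/9 = 1856.11 °C = 2129.26 K.
T_C = 90 °C → 90 + 273.15 = 363.15 K.
W = η·Q_H = 0.498 × 8190 = 4079 J, so Q_C = Q_H − W = 4111 J.
Reservoir entropy changes: ΔS_H = −Q_H/T_H = −8190/2129.26 = -3.846 J/K and ΔS_C = +Q_C/T_C = 4111/363.15 = 11.32 J/K.
ΔS_univ = −Q_H/T_H + Q_C/T_C = 7.48 J/K (> 0, since η = 0.498 < η_Carnot = 0.829).

ΔS_univ ≈ 7.48 J/K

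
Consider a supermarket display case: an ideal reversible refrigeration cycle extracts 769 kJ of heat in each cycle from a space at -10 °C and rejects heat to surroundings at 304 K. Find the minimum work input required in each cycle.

T_C = -10 °C → -10 + 273.15 = 263.15 K.
For a reversible refrigerator, COP_R = T_C/(T_H − T_C) = 263.15/40.85 = 6.4419.
W = Q_C/COP_R = 769/6.4419 = 119 kJ.

W_in ≈ 119 kJ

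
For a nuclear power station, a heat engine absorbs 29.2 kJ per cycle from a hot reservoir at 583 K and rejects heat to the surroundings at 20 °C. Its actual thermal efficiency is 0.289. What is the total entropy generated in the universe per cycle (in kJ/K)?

ΔS_univ ≈ 0.0207 kJ/K

T_C = 20 °C → 20 + 273.15 = 293.15 K.
W = η·Q_H = 0.289 × 29.2 = 8.439 kJ, so Q_C = Q_H − W = 20.76 kJ.
Reservoir entropy changes: ΔS_H = −Q_H/T_H = −29.2/583.00 = -0.05009 kJ/K and ΔS_C = +Q_C/T_C = 20.76/293.15 = 0.07082 kJ/K.
ΔS_univ = −Q_H/T_H + Q_C/T_C = 0.0207 kJ/K (> 0, since η = 0.289 < η_Carnot = 0.497).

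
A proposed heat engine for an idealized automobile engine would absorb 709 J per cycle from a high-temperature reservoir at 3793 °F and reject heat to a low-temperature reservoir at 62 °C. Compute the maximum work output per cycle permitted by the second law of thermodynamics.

W_max ≈ 608 J

T_H = 3793 °F → (3793 − 32) × 5/9 = 2089.44 °C = 2362.59 K.
T_C = 62 °C → 62 + 273.15 = 335.15 K.
By the Carnot theorem, η_max = 1 − T_C/T_H = 1 − 335.15/2362.59 = 0.8581.
W_max = η_max · Q_H = 0.8581 × 709 = 608 J.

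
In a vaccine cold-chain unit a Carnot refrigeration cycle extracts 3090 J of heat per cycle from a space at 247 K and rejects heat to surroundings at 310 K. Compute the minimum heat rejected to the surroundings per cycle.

Q_H ≈ 3880 J

For a reversible cycle Q_H/Q_C = T_H/T_C, so Q_H = Q_C·T_H/T_C = 3090 × 310.00/247.00 = 3880 J.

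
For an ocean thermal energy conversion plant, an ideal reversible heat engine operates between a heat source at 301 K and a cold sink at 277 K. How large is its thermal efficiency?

η ≈ 0.0797

Since the cycle is reversible, η = 1 − T_C/T_H = 1 − 277.00/301.00 = 0.0797.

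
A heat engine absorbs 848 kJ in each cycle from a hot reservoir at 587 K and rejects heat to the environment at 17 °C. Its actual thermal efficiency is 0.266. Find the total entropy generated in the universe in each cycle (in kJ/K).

T_C = 17 °C → 17 + 273.15 = 290.15 K.
W = η·Q_H = 0.266 × 848 = 225.6 kJ, so Q_C = Q_H − W = 622.4 kJ.
The hot reservoir loses entropy Q_H/T_H = 848/587.00 = 1.445 kJ/K; the cold reservoir gains Q_C/T_C = 622.4/290.15 = 2.145 kJ/K.
ΔS_univ = −Q_H/T_H + Q_C/T_C = 0.701 kJ/K (> 0, since η = 0.266 < η_Carnot = 0.506).

ΔS_univ ≈ 0.701 kJ/K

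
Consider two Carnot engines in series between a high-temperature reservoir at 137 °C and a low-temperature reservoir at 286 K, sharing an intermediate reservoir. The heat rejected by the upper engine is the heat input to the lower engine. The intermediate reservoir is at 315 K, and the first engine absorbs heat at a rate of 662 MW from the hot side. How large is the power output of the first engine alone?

T_H = 137 °C → 137 + 273.15 = 410.15 K.
First-stage efficiency η₁ = 1 − T_m/T_H = 1 − 315.00/410.15 = 0.2320.
W₁ = η₁·Q_H = 0.2320 × 662 = 154 MW.

Ẇ₁ ≈ 154 MW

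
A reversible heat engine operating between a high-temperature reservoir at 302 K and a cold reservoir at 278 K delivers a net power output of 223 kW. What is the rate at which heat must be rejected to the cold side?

Q̇_C ≈ 2580 kW

η_rev = 1 − T_C/T_H = 1 − 278.00/302.00 = 0.0795.
Since Q_C/Q_H = T_C/T_H and Q_H = W/η, Q_C = W·T_C/(T_H − T_C) = 223 × 278.00/24.00 = 2580 kW.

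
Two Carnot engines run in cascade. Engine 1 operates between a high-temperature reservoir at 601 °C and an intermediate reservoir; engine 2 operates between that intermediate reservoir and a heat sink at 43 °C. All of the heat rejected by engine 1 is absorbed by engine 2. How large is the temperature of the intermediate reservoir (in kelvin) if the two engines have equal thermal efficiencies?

T_H = 601 °C → 601 + 273.15 = 874.15 K.
T_C = 43 °C → 43 + 273.15 = 316.15 K.
Equal efficiencies require 1 − T_m/T_H = 1 − T_C/T_m, i.e. T_m/T_H = T_C/T_m, so T_m = √(T_H·T_C) = √(874.15 × 316.15) = 526 K.

T_m ≈ 526 K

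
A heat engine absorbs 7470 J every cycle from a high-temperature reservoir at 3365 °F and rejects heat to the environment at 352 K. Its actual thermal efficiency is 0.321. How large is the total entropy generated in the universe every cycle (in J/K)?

ΔS_univ ≈ 10.9 J/K

T_H = 3365 °F → (3365 − 32) × 5/9 = 1851.67 °C = 2124.82 K.
W = η·Q_H = 0.321 × 7470 = 2398 J, so Q_C = Q_H − W = 5072 J.
Entropy balance on the reservoirs: −Q_H/T_H = -3.516 J/K, +Q_C/T_C = 14.41 J/K.
ΔS_univ = −Q_H/T_H + Q_C/T_C = 10.9 J/K (> 0, since η = 0.321 < η_Carnot = 0.834).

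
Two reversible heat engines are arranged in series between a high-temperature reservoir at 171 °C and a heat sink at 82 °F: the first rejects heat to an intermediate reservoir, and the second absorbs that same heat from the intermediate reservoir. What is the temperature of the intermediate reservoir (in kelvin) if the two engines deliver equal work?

T_H = 171 °C → 171 + 273.15 = 444.15 K.
T_C = 82 °F → (82 − 32) × 5/9 = 27.78 °C = 300.93 K.
For reversible stages Q_m = Q_H·(T_m/T_H). Setting W₁ = Q_H(1 − T_m/T_H) equal to W₂ = Q_m(1 − T_C/T_m) = Q_H·(T_m − T_C)/T_H gives T_H − T_m = T_m − T_C, so T_m = (T_H + T_C)/2 = (444.15 + 300.93)/2 = 372.5 K.

T_m ≈ 372.5 K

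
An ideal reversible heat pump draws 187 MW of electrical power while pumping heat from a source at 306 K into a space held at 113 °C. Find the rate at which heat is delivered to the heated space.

T_H = 113 °C → 113 + 273.15 = 386.15 K.
The Carnot heat-pump COP is COP_HP = T_H/(T_H − T_C) = 386.15/80.15 = 4.8178.
Q_H = COP_HP · W = 4.8178 × 187 = 900.9 MW.

Q̇_H ≈ 900.9 MW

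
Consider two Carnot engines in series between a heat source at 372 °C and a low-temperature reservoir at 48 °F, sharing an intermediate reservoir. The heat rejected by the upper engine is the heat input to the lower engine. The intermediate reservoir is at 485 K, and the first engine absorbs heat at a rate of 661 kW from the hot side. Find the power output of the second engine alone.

Ẇ₂ ≈ 208 kW

T_H = 372 °C → 372 + 273.15 = 645.15 K.
T_C = 48 °F → (48 − 32) × 5/9 = 8.89 °C = 282.04 K.
Heat entering the second stage: Q_m = Q_H·(T_m/T_H) = 661 × 485.00/645.15 = 497 kW.
Second-stage efficiency η₂ = 1 − T_C/T_m = 1 − 282.04/485.00 = 0.4185, so W₂ = η₂·Q_m = 208 kW.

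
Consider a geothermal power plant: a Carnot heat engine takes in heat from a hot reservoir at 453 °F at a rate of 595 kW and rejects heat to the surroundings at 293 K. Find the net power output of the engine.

Ẇ ≈ 251.2 kW

T_H = 453 °F → (453 − 32) × 5/9 = 233.89 °C = 507.04 K.
For a reversible engine, η = 1 − T_C/T_H = 1 − 293.00/507.04 = 0.4221.
W = η·Q_H = 0.4221 × 595 = 251.2 kW.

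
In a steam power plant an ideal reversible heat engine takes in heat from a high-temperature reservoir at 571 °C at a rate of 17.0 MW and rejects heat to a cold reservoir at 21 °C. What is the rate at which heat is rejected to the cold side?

Q̇_C ≈ 5.92 MW

T_H = 571 °C → 571 + 273.15 = 844.15 K.
T_C = 21 °C → 21 + 273.15 = 294.15 K.
The Carnot efficiency is η = 1 − T_C/T_H = 1 − 294.15/844.15 = 0.6515.
For a reversible cycle Q_C/Q_H = T_C/T_H, so Q_C = 17.0 × 294.15/844.15 = 5.92 MW.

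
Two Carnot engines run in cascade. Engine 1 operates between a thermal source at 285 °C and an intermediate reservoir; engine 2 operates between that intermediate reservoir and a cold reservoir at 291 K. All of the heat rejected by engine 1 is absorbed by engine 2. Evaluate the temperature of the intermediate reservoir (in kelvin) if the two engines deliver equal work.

T_m ≈ 425 K

T_H = 285 °C → 285 + 273.15 = 558.15 K.
For reversible stages Q_m = Q_H·(T_m/T_H). Setting W₁ = Q_H(1 − T_m/T_H) equal to W₂ = Q_m(1 − T_C/T_m) = Q_H·(T_m − T_C)/T_H gives T_H − T_m = T_m − T_C, so T_m = (T_H + T_C)/2 = (558.15 + 291.00)/2 = 425 K.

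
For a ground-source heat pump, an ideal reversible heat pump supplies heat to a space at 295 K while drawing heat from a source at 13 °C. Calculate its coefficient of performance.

T_C = 13 °C → 13 + 273.15 = 286.15 K.
COP_HP = T_H/(T_H − T_C) = 295.00/(295.00 − 286.15) = 33.3.

COP_HP ≈ 33.3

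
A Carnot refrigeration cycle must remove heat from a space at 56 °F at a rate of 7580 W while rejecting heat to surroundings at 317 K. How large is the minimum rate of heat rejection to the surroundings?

T_C = 56 °F → (56 − 32) × 5/9 = 13.33 °C = 286.48 K.
For a reversible cycle Q_H/Q_C = T_H/T_C, so Q_H = Q_C·T_H/T_C = 7580 × 317.00/286.48 = 8390 W.

Q̇_H ≈ 8390 W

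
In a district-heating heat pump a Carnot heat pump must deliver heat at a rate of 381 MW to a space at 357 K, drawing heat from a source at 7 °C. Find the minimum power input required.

Ẇ_in ≈ 82.0 MW

T_C = 7 °C → 7 + 273.15 = 280.15 K.
Reversible heating COP: COP_HP = T_H/(T_H − T_C) = 357.00/76.85 = 4.6454.
W = Q_H/COP_HP = 381/4.6454 = 82.0 MW.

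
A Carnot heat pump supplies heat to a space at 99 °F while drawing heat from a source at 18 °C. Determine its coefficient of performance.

T_H = 99 °F → (99 − 32) × 5/9 = 37.22 °C = 310.37 K.
T_C = 18 °C → 18 + 273.15 = 291.15 K.
COP_HP = T_H/(T_H − T_C) = 310.37/(310.37 − 291.15) = 16.1.

COP_HP ≈ 16.1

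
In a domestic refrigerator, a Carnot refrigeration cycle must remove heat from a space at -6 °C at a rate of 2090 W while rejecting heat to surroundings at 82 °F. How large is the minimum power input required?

T_H = 82 °F → (82 − 32) × 5/9 = 27.78 °C = 300.93 K.
T_C = -6 °C → -6 + 273.15 = 267.15 K.
For a reversible refrigerator, COP_R = T_C/(T_H − T_C) = 267.15/33.78 = 7.9090.
W = Q_C/COP_R = 2090/7.9090 = 264.3 W.

Ẇ_in ≈ 264.3 W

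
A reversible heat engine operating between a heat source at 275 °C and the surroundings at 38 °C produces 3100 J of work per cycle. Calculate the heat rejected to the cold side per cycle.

Q_C ≈ 4070 J

T_H = 275 °C → 275 + 273.15 = 548.15 K.
T_C = 38 °C → 38 + 273.15 = 311.15 K.
The Carnot efficiency is η = 1 − T_C/T_H = 1 − 311.15/548.15 = 0.4324.
Since Q_C/Q_H = T_C/T_H and Q_H = W/η, Q_C = W·T_C/(T_H − T_C) = 3100 × 311.15/237.00 = 4070 J.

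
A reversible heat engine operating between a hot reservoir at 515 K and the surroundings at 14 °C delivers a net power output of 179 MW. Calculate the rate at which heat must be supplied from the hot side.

T_C = 14 °C → 14 + 273.15 = 287.15 K.
η_rev = 1 − T_C/T_H = 1 − 287.15/515.00 = 0.4424.
Q_H = W/η = 179/0.4424 = 405 MW.

Q̇_H ≈ 405 MW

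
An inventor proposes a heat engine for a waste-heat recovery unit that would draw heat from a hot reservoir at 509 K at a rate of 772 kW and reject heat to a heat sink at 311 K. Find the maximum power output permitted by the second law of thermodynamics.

The upper bound on efficiency is η_max = 1 − T_C/T_H = 1 − 311.00/509.00 = 0.3890.
W_max = η_max · Q_H = 0.3890 × 772 = 300 kW.

Ẇ_max ≈ 300 kW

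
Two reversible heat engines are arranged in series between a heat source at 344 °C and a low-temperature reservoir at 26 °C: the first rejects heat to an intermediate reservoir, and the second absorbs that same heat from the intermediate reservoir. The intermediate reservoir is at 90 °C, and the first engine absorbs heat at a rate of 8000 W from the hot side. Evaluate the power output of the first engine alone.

Ẇ₁ ≈ 3293 W

T_H = 344 °C → 344 + 273.15 = 617.15 K.
T_C = 26 °C → 26 + 273.15 = 299.15 K.
T_m = 90 °C → 90 + 273.15 = 363.15 K.
First-stage efficiency η₁ = 1 − T_m/T_H = 1 − 363.15/617.15 = 0.4116.
W₁ = η₁·Q_H = 0.4116 × 8000 = 3293 W.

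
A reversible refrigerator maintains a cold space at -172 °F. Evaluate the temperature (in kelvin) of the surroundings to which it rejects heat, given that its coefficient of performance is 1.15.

T_H ≈ 299 K

T_C = -172 °F → (-172 − 32) × 5/9 = -113.33 °C = 159.82 K.
COP_R = T_C/(T_H − T_C) ⇒ T_H = T_C·(1 + 1/COP_R) = 159.82 × (1 + 1/1.15) = 299 K.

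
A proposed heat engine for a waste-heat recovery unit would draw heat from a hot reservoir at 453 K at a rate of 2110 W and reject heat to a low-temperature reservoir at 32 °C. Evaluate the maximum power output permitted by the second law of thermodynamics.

Ẇ_max ≈ 689 W

T_C = 32 °C → 32 + 273.15 = 305.15 K.
The second-law ceiling is the Carnot efficiency, η_max = 1 − T_C/T_H = 1 − 305.15/453.00 = 0.3264.
W_max = η_max · Q_H = 0.3264 × 2110 = 689 W.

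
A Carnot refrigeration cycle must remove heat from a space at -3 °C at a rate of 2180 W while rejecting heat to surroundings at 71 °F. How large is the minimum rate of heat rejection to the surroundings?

Q̇_H ≈ 2380 W

T_H = 71 °F → (71 − 32) × 5/9 = 21.67 °C = 294.82 K.
T_C = -3 °C → -3 + 273.15 = 270.15 K.
For a reversible cycle Q_H/Q_C = T_H/T_C, so Q_H = Q_C·T_H/T_C = 2180 × 294.82/270.15 = 2380 W.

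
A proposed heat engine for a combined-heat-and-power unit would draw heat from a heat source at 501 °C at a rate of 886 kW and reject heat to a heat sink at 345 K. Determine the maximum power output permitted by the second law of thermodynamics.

T_H = 501 °C → 501 + 273.15 = 774.15 K.
No engine can exceed the Carnot limit: η_max = 1 − T_C/T_H = 1 − 345.00/774.15 = 0.5543.
W_max = η_max · Q_H = 0.5543 × 886 = 491.2 kW.

Ẇ_max ≈ 491.2 kW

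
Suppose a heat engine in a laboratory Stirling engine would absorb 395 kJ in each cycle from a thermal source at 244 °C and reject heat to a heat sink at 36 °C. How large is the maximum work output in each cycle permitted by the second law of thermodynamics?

W_max ≈ 159 kJ

T_H = 244 °C → 244 + 273.15 = 517.15 K.
T_C = 36 °C → 36 + 273.15 = 309.15 K.
By the Carnot theorem, η_max = 1 − T_C/T_H = 1 − 309.15/517.15 = 0.4022.
W_max = η_max · Q_H = 0.4022 × 395 = 159 kJ.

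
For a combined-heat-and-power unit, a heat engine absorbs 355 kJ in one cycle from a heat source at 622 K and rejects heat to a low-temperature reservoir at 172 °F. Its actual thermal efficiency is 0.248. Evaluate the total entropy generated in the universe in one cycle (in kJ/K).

ΔS_univ ≈ 0.190 kJ/K

T_C = 172 °F → (172 − 32) × 5/9 = 77.78 °C = 350.93 K.
W = η·Q_H = 0.248 × 355 = 88.04 kJ, so Q_C = Q_H − W = 267.0 kJ.
Reservoir entropy changes: ΔS_H = −Q_H/T_H = −355/622.00 = -0.5707 kJ/K and ΔS_C = +Q_C/T_C = 267.0/350.93 = 0.7607 kJ/K.
ΔS_univ = −Q_H/T_H + Q_C/T_C = 0.190 kJ/K (> 0, since η = 0.248 < η_Carnot = 0.436).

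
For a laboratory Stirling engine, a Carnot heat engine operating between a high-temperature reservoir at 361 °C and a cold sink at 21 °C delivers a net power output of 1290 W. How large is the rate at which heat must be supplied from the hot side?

Q̇_H ≈ 2410 W

T_H = 361 °C → 361 + 273.15 = 634.15 K.
T_C = 21 °C → 21 + 273.15 = 294.15 K.
For a reversible engine, η = 1 − T_C/T_H = 1 − 294.15/634.15 = 0.5362.
Q_H = W/η = 1290/0.5362 = 2410 W.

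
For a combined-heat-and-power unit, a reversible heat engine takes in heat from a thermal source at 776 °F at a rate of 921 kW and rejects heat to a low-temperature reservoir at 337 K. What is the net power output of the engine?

Ẇ ≈ 469 kW

T_H = 776 °F → (776 − 32) × 5/9 = 413.33 °C = 686.48 K.
For a reversible engine, η = 1 − T_C/T_H = 1 − 337.00/686.48 = 0.5091.
W = η·Q_H = 0.5091 × 921 = 469 kW.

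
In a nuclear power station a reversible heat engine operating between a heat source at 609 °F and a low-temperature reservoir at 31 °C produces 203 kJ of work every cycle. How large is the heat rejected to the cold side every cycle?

T_H = 609 °F → (609 − 32) × 5/9 = 320.56 °C = 593.71 K.
T_C = 31 °C → 31 + 273.15 = 304.15 K.
The Carnot efficiency is η = 1 − T_C/T_H = 1 − 304.15/593.71 = 0.4877.
Since Q_C/Q_H = T_C/T_H and Q_H = W/η, Q_C = W·T_C/(T_H − T_C) = 203 × 304.15/289.56 = 213 kJ.

Q_C ≈ 213 kJ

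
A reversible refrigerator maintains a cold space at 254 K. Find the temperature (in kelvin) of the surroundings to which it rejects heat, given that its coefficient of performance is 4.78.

T_H ≈ 307.1 K

COP_R = T_C/(T_H − T_C) ⇒ T_H = T_C·(1 + 1/COP_R) = 254.00 × (1 + 1/4.78) = 307.1 K.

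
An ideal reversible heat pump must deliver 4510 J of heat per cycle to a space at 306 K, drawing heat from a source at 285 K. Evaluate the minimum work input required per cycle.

COP_HP = T_H/(T_H − T_C) = 306.00/21.00 = 14.5714.
W = Q_H/COP_HP = 4510/14.5714 = 310 J.

W_in ≈ 310 J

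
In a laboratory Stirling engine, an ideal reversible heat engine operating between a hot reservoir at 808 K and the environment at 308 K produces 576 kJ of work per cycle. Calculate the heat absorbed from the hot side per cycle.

Q_H ≈ 931 kJ

For a reversible engine, η = 1 − T_C/T_H = 1 − 308.00/808.00 = 0.6188.
Q_H = W/η = 576/0.6188 = 931 kJ.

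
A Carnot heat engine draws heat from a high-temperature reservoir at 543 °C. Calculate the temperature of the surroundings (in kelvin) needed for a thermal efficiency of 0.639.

T_H = 543 °C → 543 + 273.15 = 816.15 K.
From η = 1 − T_C/T_H, T_C = T_H·(1 − η) = 816.15 × (1 − 0.639) = 295 K.

T_C ≈ 295 K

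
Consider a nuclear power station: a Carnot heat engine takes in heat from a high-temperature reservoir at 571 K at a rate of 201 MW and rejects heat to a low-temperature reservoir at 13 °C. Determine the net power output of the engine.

Ẇ ≈ 100 MW

T_C = 13 °C → 13 + 273.15 = 286.15 K.
The Carnot efficiency is η = 1 − T_C/T_H = 1 − 286.15/571.00 = 0.4989.
W = η·Q_H = 0.4989 × 201 = 100 MW.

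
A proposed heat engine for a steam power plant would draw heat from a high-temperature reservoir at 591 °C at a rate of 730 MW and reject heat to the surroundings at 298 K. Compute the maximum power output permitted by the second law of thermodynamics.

T_H = 591 °C → 591 + 273.15 = 864.15 K.
No engine can exceed the Carnot limit: η_max = 1 − T_C/T_H = 1 − 298.00/864.15 = 0.6552.
W_max = η_max · Q_H = 0.6552 × 730 = 478.3 MW.

Ẇ_max ≈ 478.3 MW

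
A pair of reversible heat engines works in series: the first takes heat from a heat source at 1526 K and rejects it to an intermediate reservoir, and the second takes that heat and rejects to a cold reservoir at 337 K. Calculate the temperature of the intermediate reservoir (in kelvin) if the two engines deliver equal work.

T_m ≈ 932 K

For reversible stages Q_m = Q_H·(T_m/T_H). Setting W₁ = Q_H(1 − T_m/T_H) equal to W₂ = Q_m(1 − T_C/T_m) = Q_H·(T_m − T_C)/T_H gives T_H − T_m = T_m − T_C, so T_m = (T_H + T_C)/2 = (1526.00 + 337.00)/2 = 932 K.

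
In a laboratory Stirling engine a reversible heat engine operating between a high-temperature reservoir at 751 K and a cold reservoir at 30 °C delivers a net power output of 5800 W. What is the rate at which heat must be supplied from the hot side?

Q̇_H ≈ 9730 W

T_C = 30 °C → 30 + 273.15 = 303.15 K.
Carnot efficiency: η = 1 − T_C/T_H = 1 − 303.15/751.00 = 0.5963.
Q_H = W/η = 5800/0.5963 = 9730 W.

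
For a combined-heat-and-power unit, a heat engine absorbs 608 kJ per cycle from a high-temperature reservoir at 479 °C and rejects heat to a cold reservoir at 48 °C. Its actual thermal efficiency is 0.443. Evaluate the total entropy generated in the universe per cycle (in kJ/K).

T_H = 479 °C → 479 + 273.15 = 752.15 K.
T_C = 48 °C → 48 + 273.15 = 321.15 K.
W = η·Q_H = 0.443 × 608 = 269.3 kJ, so Q_C = Q_H − W = 338.7 kJ.
Reservoir entropy changes: ΔS_H = −Q_H/T_H = −608/752.15 = -0.8083 kJ/K and ΔS_C = +Q_C/T_C = 338.7/321.15 = 1.055 kJ/K.
ΔS_univ = −Q_H/T_H + Q_C/T_C = 0.2462 kJ/K (> 0, since η = 0.443 < η_Carnot = 0.573).

ΔS_univ ≈ 0.2462 kJ/K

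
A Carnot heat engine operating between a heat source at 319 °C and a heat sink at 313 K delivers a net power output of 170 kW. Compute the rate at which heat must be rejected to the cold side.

T_H = 319 °C → 319 + 273.15 = 592.15 K.
The Carnot efficiency is η = 1 − T_C/T_H = 1 − 313.00/592.15 = 0.4714.
Since Q_C/Q_H = T_C/T_H and Q_H = W/η, Q_C = W·T_C/(T_H − T_C) = 170 × 313.00/279.15 = 191 kW.

Q̇_C ≈ 191 kW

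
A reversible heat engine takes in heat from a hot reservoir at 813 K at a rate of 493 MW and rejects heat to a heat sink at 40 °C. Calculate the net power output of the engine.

Ẇ ≈ 303.1 MW

T_C = 40 °C → 40 + 273.15 = 313.15 K.
η_rev = 1 − T_C/T_H = 1 − 313.15/813.00 = 0.6148.
W = η·Q_H = 0.6148 × 493 = 303.1 MW.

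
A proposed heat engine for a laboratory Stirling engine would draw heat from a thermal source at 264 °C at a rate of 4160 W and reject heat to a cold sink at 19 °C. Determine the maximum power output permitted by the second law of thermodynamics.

Ẇ_max ≈ 1900 W

T_H = 264 °C → 264 + 273.15 = 537.15 K.
T_C = 19 °C → 19 + 273.15 = 292.15 K.
By the Carnot theorem, η_max = 1 − T_C/T_H = 1 − 292.15/537.15 = 0.4561.
W_max = η_max · Q_H = 0.4561 × 4160 = 1900 W.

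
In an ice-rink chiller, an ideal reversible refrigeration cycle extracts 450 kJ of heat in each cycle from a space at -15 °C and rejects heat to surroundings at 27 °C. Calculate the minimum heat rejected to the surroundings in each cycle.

Q_H ≈ 523 kJ

T_H = 27 °C → 27 + 273.15 = 300.15 K.
T_C = -15 °C → -15 + 273.15 = 258.15 K.
For a reversible cycle Q_H/Q_C = T_H/T_C, so Q_H = Q_C·T_H/T_C = 450 × 300.15/258.15 = 523 kJ.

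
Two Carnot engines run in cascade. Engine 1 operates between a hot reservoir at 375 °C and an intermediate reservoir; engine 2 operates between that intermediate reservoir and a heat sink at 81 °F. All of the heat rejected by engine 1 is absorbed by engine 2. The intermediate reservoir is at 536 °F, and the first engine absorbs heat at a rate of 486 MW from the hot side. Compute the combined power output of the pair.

Ẇ_total ≈ 261 MW

T_H = 375 °C → 375 + 273.15 = 648.15 K.
T_C = 81 °F → (81 − 32) × 5/9 = 27.22 °C = 300.37 K.
Two reversible stages in series are equivalent to a single Carnot engine between T_H and T_C, so η_total = 1 − T_C/T_H = 1 − 300.37/648.15 = 0.5366.
W_total = η_total · Q_H = 0.5366 × 486 = 261 MW.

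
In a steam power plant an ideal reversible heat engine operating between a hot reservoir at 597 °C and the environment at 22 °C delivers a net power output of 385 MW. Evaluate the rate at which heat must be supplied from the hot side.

Q̇_H ≈ 583 MW

T_H = 597 °C → 597 + 273.15 = 870.15 K.
T_C = 22 °C → 22 + 273.15 = 295.15 K.
η_rev = 1 − T_C/T_H = 1 − 295.15/870.15 = 0.6608.
Q_H = W/η = 385/0.6608 = 583 MW.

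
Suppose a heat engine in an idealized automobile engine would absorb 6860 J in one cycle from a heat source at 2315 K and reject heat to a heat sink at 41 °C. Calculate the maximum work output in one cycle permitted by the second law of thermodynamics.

W_max ≈ 5930 J

T_C = 41 °C → 41 + 273.15 = 314.15 K.
The second-law ceiling is the Carnot efficiency, η_max = 1 − T_C/T_H = 1 − 314.15/2315.00 = 0.8643.
W_max = η_max · Q_H = 0.8643 × 6860 = 5930 J.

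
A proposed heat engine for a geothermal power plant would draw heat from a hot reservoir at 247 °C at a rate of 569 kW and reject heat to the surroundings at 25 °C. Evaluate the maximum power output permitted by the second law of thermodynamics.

T_H = 247 °C → 247 + 273.15 = 520.15 K.
T_C = 25 °C → 25 + 273.15 = 298.15 K.
No engine can exceed the Carnot limit: η_max = 1 − T_C/T_H = 1 − 298.15/520.15 = 0.4268.
W_max = η_max · Q_H = 0.4268 × 569 = 243 kW.

Ẇ_max ≈ 243 kW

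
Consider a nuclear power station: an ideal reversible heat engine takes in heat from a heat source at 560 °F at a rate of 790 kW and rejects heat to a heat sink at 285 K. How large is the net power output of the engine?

T_H = 560 °F → (560 − 32) × 5/9 = 293.33 °C = 566.48 K.
η_rev = 1 − T_C/T_H = 1 − 285.00/566.48 = 0.4969.
W = η·Q_H = 0.4969 × 790 = 392.5 kW.

Ẇ ≈ 392.5 kW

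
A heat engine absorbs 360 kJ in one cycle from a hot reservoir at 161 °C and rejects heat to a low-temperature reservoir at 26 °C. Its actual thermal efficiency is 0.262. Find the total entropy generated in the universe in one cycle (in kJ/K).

ΔS_univ ≈ 0.0589 kJ/K

T_H = 161 °C → 161 + 273.15 = 434.15 K.
T_C = 26 °C → 26 + 273.15 = 299.15 K.
W = η·Q_H = 0.262 × 360 = 94.32 kJ, so Q_C = Q_H − W = 265.7 kJ.
Reservoir entropy changes: ΔS_H = −Q_H/T_H = −360/434.15 = -0.8292 kJ/K and ΔS_C = +Q_C/T_C = 265.7/299.15 = 0.8881 kJ/K.
ΔS_univ = −Q_H/T_H + Q_C/T_C = 0.0589 kJ/K (> 0, since η = 0.262 < η_Carnot = 0.311).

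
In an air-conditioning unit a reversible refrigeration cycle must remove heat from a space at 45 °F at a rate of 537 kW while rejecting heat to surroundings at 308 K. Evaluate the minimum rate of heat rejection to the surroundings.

Q̇_H ≈ 590 kW

T_C = 45 °F → (45 − 32) × 5/9 = 7.22 °C = 280.37 K.
For a reversible cycle Q_H/Q_C = T_H/T_C, so Q_H = Q_C·T_H/T_C = 537 × 308.00/280.37 = 590 kW.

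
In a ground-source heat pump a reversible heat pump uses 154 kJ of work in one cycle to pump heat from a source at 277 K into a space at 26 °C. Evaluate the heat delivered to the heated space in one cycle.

T_H = 26 °C → 26 + 273.15 = 299.15 K.
The Carnot heat-pump COP is COP_HP = T_H/(T_H − T_C) = 299.15/22.15 = 13.5056.
Q_H = COP_HP · W = 13.5056 × 154 = 2080 kJ.

Q_H ≈ 2080 kJ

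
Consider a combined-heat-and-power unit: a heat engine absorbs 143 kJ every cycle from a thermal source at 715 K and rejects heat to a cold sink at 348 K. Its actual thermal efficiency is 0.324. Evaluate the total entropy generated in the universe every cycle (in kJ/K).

W = η·Q_H = 0.324 × 143 = 46.33 kJ, so Q_C = Q_H − W = 96.67 kJ.
Entropy balance on the reservoirs: −Q_H/T_H = -0.2000 kJ/K, +Q_C/T_C = 0.2778 kJ/K.
ΔS_univ = −Q_H/T_H + Q_C/T_C = 0.0778 kJ/K (> 0, since η = 0.324 < η_Carnot = 0.513).

ΔS_univ ≈ 0.0778 kJ/K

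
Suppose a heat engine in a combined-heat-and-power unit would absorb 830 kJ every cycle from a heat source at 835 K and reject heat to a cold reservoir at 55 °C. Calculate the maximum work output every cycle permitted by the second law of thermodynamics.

T_C = 55 °C → 55 + 273.15 = 328.15 K.
The upper bound on efficiency is η_max = 1 − T_C/T_H = 1 − 328.15/835.00 = 0.6070.
W_max = η_max · Q_H = 0.6070 × 830 = 503.8 kJ.

W_max ≈ 503.8 kJ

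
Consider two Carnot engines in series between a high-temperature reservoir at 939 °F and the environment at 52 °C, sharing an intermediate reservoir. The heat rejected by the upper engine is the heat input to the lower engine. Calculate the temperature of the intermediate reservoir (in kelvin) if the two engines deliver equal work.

T_H = 939 °F → (939 − 32) × 5/9 = 503.89 °C = 777.04 K.
T_C = 52 °C → 52 + 273.15 = 325.15 K.
For reversible stages Q_m = Q_H·(T_m/T_H). Setting W₁ = Q_H(1 − T_m/T_H) equal to W₂ = Q_m(1 − T_C/T_m) = Q_H·(T_m − T_C)/T_H gives T_H − T_m = T_m − T_C, so T_m = (T_H + T_C)/2 = (777.04 + 325.15)/2 = 551 K.

T_m ≈ 551 K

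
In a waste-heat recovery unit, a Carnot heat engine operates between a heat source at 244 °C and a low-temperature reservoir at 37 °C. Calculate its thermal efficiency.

T_H = 244 °C → 244 + 273.15 = 517.15 K.
T_C = 37 °C → 37 + 273.15 = 310.15 K.
The Carnot efficiency is η = 1 − T_C/T_H = 1 − 310.15/517.15 = 0.4003.

η ≈ 0.4003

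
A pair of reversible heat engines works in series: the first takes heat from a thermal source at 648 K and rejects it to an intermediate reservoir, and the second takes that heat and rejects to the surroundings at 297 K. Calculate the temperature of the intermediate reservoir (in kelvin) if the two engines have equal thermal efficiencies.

Equal efficiencies require 1 − T_m/T_H = 1 − T_C/T_m, i.e. T_m/T_H = T_C/T_m, so T_m = √(T_H·T_C) = √(648.00 × 297.00) = 439 K.

T_m ≈ 439 K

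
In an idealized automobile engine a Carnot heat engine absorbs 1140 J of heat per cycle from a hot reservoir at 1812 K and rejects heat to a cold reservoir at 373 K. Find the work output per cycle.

Since the cycle is reversible, η = 1 − T_C/T_H = 1 − 373.00/1812.00 = 0.7942.
W = η·Q_H = 0.7942 × 1140 = 905.3 J.

W ≈ 905.3 J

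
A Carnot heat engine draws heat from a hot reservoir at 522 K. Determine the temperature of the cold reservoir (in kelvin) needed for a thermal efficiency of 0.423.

T_C ≈ 301 K

From η = 1 − T_C/T_H, T_C = T_H·(1 − η) = 522.00 × (1 − 0.423) = 301 K.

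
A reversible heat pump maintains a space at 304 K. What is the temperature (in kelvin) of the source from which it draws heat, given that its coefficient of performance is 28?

T_C ≈ 293 K

COP_HP = T_H/(T_H − T_C) ⇒ T_C = T_H·(COP_HP − 1)/COP_HP = 304.00 × (28 − 1)/28 = 293 K.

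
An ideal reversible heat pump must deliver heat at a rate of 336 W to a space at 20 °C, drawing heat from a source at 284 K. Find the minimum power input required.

T_H = 20 °C → 20 + 273.15 = 293.15 K.
The Carnot heat-pump COP is COP_HP = T_H/(T_H − T_C) = 293.15/9.15 = 32.0383.
W = Q_H/COP_HP = 336/32.0383 = 10.5 W.

Ẇ_in ≈ 10.5 W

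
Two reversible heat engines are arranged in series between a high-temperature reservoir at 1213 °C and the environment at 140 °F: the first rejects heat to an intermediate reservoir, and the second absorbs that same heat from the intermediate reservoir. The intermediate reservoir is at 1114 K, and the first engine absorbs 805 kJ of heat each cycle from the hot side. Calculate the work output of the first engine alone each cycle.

W₁ ≈ 202 kJ

T_H = 1213 °C → 1213 + 273.15 = 1486.15 K.
T_C = 140 °F → (140 − 32) × 5/9 = 60.00 °C = 333.15 K.
First-stage efficiency η₁ = 1 − T_m/T_H = 1 − 1114.00/1486.15 = 0.2504.
W₁ = η₁·Q_H = 0.2504 × 805 = 202 kJ.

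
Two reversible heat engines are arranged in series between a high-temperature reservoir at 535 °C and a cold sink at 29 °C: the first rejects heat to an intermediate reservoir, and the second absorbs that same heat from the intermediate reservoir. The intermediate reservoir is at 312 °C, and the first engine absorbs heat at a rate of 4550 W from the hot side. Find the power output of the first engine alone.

Ẇ₁ ≈ 1260 W

T_H = 535 °C → 535 + 273.15 = 808.15 K.
T_C = 29 °C → 29 + 273.15 = 302.15 K.
T_m = 312 °C → 312 + 273.15 = 585.15 K.
First-stage efficiency η₁ = 1 − T_m/T_H = 1 − 585.15/808.15 = 0.2759.
W₁ = η₁·Q_H = 0.2759 × 4550 = 1260 W.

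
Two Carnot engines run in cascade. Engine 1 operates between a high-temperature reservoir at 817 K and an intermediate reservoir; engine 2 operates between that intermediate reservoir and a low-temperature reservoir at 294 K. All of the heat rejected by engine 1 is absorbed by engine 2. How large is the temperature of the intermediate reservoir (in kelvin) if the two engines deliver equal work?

T_m ≈ 555.5 K

For reversible stages Q_m = Q_H·(T_m/T_H). Setting W₁ = Q_H(1 − T_m/T_H) equal to W₂ = Q_m(1 − T_C/T_m) = Q_H·(T_m − T_C)/T_H gives T_H − T_m = T_m − T_C, so T_m = (T_H + T_C)/2 = (817.00 + 294.00)/2 = 555.5 K.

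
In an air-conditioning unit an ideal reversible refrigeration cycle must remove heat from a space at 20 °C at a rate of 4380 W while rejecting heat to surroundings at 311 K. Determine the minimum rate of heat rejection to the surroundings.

Q̇_H ≈ 4650 W

T_C = 20 °C → 20 + 273.15 = 293.15 K.
For a reversible cycle Q_H/Q_C = T_H/T_C, so Q_H = Q_C·T_H/T_C = 4380 × 311.00/293.15 = 4650 W.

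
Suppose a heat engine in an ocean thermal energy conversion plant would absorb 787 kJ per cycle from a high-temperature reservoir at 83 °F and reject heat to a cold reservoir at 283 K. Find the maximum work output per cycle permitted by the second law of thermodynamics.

W_max ≈ 48.2 kJ

T_H = 83 °F → (83 − 32) × 5/9 = 28.33 °C = 301.48 K.
The second-law ceiling is the Carnot efficiency, η_max = 1 − T_C/T_H = 1 − 283.00/301.48 = 0.0613.
W_max = η_max · Q_H = 0.0613 × 787 = 48.2 kJ.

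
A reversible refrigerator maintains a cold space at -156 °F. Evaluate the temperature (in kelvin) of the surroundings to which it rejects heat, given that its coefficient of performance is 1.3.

T_H ≈ 298.5 K

T_C = -156 °F → (-156 − 32) × 5/9 = -104.44 °C = 168.71 K.
COP_R = T_C/(T_H − T_C) ⇒ T_H = T_C·(1 + 1/COP_R) = 168.71 × (1 + 1/1.3) = 298.5 K.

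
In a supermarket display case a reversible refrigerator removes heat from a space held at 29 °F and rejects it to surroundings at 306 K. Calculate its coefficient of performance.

COP_R ≈ 7.865

T_C = 29 °F → (29 − 32) × 5/9 = -1.67 °C = 271.48 K.
For a reversible refrigerator, COP_R = T_C/(T_H − T_C) = 271.48/(306.00 − 271.48) = 7.865.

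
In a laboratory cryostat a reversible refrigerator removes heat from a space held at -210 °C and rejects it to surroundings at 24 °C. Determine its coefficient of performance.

T_H = 24 °C → 24 + 273.15 = 297.15 K.
T_C = -210 °C → -210 + 273.15 = 63.15 K.
The reversible coefficient of performance is COP_R = T_C/(T_H − T_C) = 63.15/(297.15 − 63.15) = 0.270.

COP_R ≈ 0.270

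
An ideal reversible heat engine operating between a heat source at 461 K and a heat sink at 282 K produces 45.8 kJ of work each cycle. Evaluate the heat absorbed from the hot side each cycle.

Q_H ≈ 118 kJ

Carnot efficiency: η = 1 − T_C/T_H = 1 − 282.00/461.00 = 0.3883.
Q_H = W/η = 45.8/0.3883 = 118 kJ.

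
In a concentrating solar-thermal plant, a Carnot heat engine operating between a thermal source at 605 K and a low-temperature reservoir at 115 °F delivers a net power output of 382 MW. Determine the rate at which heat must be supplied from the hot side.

Q̇_H ≈ 809 MW

T_C = 115 °F → (115 − 32) × 5/9 = 46.11 °C = 319.26 K.
For a reversible engine, η = 1 − T_C/T_H = 1 − 319.26/605.00 = 0.4723.
Q_H = W/η = 382/0.4723 = 809 MW.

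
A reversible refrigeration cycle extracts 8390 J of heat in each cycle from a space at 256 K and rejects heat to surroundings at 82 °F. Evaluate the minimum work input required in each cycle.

T_H = 82 °F → (82 − 32) × 5/9 = 27.78 °C = 300.93 K.
Carnot COP: COP_R = T_C/(T_H − T_C) = 256.00/44.93 = 5.6980.
W = Q_C/COP_R = 8390/5.6980 = 1470 J.

W_in ≈ 1470 J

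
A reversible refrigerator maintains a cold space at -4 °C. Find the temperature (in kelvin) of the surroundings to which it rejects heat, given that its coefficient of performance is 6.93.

T_H ≈ 308 K

T_C = -4 °C → -4 + 273.15 = 269.15 K.
COP_R = T_C/(T_H − T_C) ⇒ T_H = T_C·(1 + 1/COP_R) = 269.15 × (1 + 1/6.93) = 308 K.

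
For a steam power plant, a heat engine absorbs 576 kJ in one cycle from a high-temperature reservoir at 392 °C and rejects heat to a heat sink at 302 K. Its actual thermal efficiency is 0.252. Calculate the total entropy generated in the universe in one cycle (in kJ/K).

ΔS_univ ≈ 0.5607 kJ/K

T_H = 392 °C → 392 + 273.15 = 665.15 K.
W = η·Q_H = 0.252 × 576 = 145.2 kJ, so Q_C = Q_H − W = 430.8 kJ.
The hot reservoir loses entropy Q_H/T_H = 576/665.15 = 0.8660 kJ/K; the cold reservoir gains Q_C/T_C = 430.8/302.00 = 1.427 kJ/K.
ΔS_univ = −Q_H/T_H + Q_C/T_C = 0.5607 kJ/K (> 0, since η = 0.252 < η_Carnot = 0.546).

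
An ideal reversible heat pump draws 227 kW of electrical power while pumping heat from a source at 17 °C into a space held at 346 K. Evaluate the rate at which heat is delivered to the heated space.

Q̇_H ≈ 1410 kW

T_C = 17 °C → 17 + 273.15 = 290.15 K.
The Carnot heat-pump COP is COP_HP = T_H/(T_H − T_C) = 346.00/55.85 = 6.1952.
Q_H = COP_HP · W = 6.1952 × 227 = 1410 kW.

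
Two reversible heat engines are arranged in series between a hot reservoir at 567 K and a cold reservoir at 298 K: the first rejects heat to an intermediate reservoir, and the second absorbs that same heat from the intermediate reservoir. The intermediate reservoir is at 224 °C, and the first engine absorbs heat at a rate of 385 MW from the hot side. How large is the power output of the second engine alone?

T_m = 224 °C → 224 + 273.15 = 497.15 K.
Heat entering the second stage: Q_m = Q_H·(T_m/T_H) = 385 × 497.15/567.00 = 338 MW.
Second-stage efficiency η₂ = 1 − T_C/T_m = 1 − 298.00/497.15 = 0.4006, so W₂ = η₂·Q_m = 135 MW.

Ẇ₂ ≈ 135 MW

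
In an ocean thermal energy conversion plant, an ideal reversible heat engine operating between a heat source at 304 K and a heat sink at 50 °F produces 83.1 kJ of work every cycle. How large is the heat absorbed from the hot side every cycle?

T_C = 50 °F → (50 − 32) × 5/9 = 10.00 °C = 283.15 K.
The Carnot efficiency is η = 1 − T_C/T_H = 1 − 283.15/304.00 = 0.0686.
Q_H = W/η = 83.1/0.0686 = 1210 kJ.

Q_H ≈ 1210 kJ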